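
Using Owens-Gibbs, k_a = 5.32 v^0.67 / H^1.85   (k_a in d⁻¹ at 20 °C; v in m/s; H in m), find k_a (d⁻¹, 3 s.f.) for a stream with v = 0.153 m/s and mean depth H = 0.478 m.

k_a = 5.32 × 0.153^0.67 / 0.478^1.85 = 5.32 × 0.2843 / 0.2552 = 5.925 d⁻¹.

k_a ≈ 5.93 d⁻¹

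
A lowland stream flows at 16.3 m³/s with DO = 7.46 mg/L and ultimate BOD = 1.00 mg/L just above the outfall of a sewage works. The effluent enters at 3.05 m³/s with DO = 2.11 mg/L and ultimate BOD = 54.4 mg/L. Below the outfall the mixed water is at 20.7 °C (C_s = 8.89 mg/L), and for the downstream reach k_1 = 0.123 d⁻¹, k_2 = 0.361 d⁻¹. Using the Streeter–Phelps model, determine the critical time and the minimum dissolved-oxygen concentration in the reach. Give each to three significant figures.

Mixed DO = (16.3×7.46 + 3.05×2.11)/(16.3+3.05) = 128.0/19.35 = 6.617 mg/L.
Mixed L₀ = (16.3×1.00 + 3.05×54.4)/(19.35) = 182.2/19.35 = 9.417 mg/L.
Initial deficit D₀ = C_s − DO₀ = 8.89 − 6.617 = 2.273 mg/L.
t_c = (1/0.2380) ln[(0.361/0.123)(1 − 2.273×0.2380/(0.123×9.417))] = 4.202 × ln(1.564) = 1.879 d.
D_c = (0.123/0.361) × 9.417 × e^(−0.123×1.879) = 0.3407 × 9.417 × 0.7936 = 2.546 mg/L.
Minimum DO = 8.89 − 2.546 = 6.344 mg/L.

t_c ≈ 1.88 d; minimum DO ≈ 6.34 mg/L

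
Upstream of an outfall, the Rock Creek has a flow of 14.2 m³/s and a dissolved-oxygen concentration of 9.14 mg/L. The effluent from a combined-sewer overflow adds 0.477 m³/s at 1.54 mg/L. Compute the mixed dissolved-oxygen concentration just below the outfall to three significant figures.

8.89 mg/L

Flow-weighted mixing: C = (Q_r C_r + Q_w C_w)/(Q_r + Q_w)
= (14.2×9.14 + 0.477×1.54)/(14.2 + 0.477) = 130.5/14.68 = 8.893 mg/L.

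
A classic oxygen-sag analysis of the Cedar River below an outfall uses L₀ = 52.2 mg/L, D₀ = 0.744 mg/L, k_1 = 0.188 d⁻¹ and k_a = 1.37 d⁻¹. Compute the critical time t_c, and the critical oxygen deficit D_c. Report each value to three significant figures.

t_c ≈ 1.60 d; D_c ≈ 5.30 mg/L

With k_a/k_1 = 7.287 and 1 − D₀(k_a−k_1)/(k_1 L₀) = 0.9104,
t_c = ln(7.287 × 0.9104) / (1.37 − 0.188) = ln(6.634) / 1.182 = 1.892/1.182 = 1.601 d.
D_c = (k_1/k_a) L₀ e^(−k_1 t_c) = (0.188/1.37) × 52.2 × e^(−0.188×1.601) = 0.1372 × 52.2 × 0.7401 = 5.302 mg/L.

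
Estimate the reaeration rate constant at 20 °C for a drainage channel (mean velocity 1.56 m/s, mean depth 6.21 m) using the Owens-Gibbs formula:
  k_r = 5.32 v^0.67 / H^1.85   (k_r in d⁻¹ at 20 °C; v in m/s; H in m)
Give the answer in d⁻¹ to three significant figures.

k_r ≈ 0.244 d⁻¹

k_r = 5.32 × 1.56^0.67 / 6.21^1.85 = 5.32 × 1.347 / 29.32 = 0.2444 d⁻¹.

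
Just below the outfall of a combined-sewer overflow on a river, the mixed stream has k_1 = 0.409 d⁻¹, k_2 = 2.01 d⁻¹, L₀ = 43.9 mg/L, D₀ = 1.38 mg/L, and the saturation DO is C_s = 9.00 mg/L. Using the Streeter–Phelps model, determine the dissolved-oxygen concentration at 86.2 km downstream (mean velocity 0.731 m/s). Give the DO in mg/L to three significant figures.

DO ≈ 3.22 mg/L

Travel time t = x/v = 86.2 km / (0.731 m/s) = 86200 m / 0.731 m/s = 117900 s = 1.365 d.
k_1 L₀/(k_2−k_1) = 0.409×43.9/(2.01−0.409) = 17.96/1.601 = 11.21 mg/L.
e^(−k_1 t) = e^(−0.409×1.365) = 0.5722; e^(−k_2 t) = e^(−2.01×1.365) = 0.06436.
D = 11.21 × (0.5722 − 0.06436) + 1.38 × 0.06436 = 5.696 + 0.08881 = 5.785 mg/L.
DO = C_s − D = 9.00 − 5.785 = 3.215 mg/L.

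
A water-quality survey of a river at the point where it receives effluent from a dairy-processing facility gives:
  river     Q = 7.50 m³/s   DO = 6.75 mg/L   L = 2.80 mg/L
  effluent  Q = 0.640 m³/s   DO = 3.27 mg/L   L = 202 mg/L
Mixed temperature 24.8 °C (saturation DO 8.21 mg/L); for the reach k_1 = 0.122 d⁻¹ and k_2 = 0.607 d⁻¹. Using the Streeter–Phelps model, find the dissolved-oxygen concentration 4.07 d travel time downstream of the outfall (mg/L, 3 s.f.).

DO ≈ 5.63 mg/L

Mixed DO = (7.50×6.75 + 0.640×3.27)/(7.50+0.640) = 52.72/8.140 = 6.476 mg/L.
Mixed L₀ = (7.50×2.80 + 0.640×202)/(8.140) = 150.3/8.140 = 18.46 mg/L.
Initial deficit D₀ = C_s − DO₀ = 8.21 − 6.476 = 1.734 mg/L.
D(4.07) = [0.122×18.46/(0.607−0.122)](e^(−0.122×4.07) − e^(−0.607×4.07)) + 1.734 e^(−0.607×4.07)
= 4.644 × (0.6086 − 0.08454) + 1.734 × 0.08454 = 2.580 mg/L.
DO = 8.21 − 2.580 = 5.630 mg/L.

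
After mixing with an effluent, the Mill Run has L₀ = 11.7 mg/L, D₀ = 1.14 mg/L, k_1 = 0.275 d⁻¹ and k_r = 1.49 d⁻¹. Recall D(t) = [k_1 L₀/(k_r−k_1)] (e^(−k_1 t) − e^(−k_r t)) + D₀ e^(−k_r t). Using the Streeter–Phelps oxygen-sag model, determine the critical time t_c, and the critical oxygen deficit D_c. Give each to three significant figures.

t_c ≈ 0.927 d; D_c ≈ 1.67 mg/L

At the critical point dD/dt = 0, so k_1 L₀ e^(−k_1 t) = k_r D. Substituting D(t) from the Streeter–Phelps equation and solving for t gives
t_c = ln[(k_r/k_1)(1 − D₀(k_r−k_1)/(k_1 L₀))] / (k_r−k_1).
Here k_r−k_1 = 1.215 d⁻¹ and 1 − D₀(k_r−k_1)/(k_1 L₀) = 1 − 1.14×1.215/(0.275×11.7) = 0.5695, so
t_c = ln(5.418 × 0.5695) / 1.215 = 1.127 / 1.215 = 0.9274 d.
L(t_c) = L₀ e^(−k_1 t_c) = 11.7 × 0.7749 = 9.066 mg/L, and at the critical point k_r D_c = k_1 L, so D_c = (0.275/1.49) × 9.066 = 1.673 mg/L.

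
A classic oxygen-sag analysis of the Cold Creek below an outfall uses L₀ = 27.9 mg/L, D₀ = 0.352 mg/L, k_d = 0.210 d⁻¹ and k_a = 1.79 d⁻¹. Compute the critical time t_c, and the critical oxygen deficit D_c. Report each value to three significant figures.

t_c = [1/(k_a−k_d)] ln[(k_a/k_d)(1 − D₀(k_a−k_d)/(k_d L₀))]
= [1/(1.79−0.210)] ln[(1.79/0.210)(1 − 0.352×1.580/(0.210×27.9))]
= (1/1.580) ln[8.524 × 0.9051] = 0.6329 × ln(7.715) = 0.6329 × 2.043 = 1.293 d.
D_c = (k_d/k_a) L₀ e^(−k_d t_c) = (0.210/1.79) × 27.9 × e^(−0.210×1.293) = 0.1173 × 27.9 × 0.7622 = 2.495 mg/L.

t_c ≈ 1.29 d; D_c ≈ 2.49 mg/L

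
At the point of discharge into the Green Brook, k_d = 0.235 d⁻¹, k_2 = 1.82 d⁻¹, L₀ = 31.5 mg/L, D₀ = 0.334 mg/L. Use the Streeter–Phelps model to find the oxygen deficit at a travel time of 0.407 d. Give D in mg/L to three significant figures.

D ≈ 2.18 mg/L

k_d L₀/(k_2−k_d) = 0.235×31.5/(1.82−0.235) = 7.402/1.585 = 4.670 mg/L.
e^(−k_d t) = e^(−0.235×0.4070) = 0.9088; e^(−k_2 t) = e^(−1.82×0.4070) = 0.4768.
D = 4.670 × (0.9088 − 0.4768) + 0.334 × 0.4768 = 2.018 + 0.1592 = 2.177 mg/L.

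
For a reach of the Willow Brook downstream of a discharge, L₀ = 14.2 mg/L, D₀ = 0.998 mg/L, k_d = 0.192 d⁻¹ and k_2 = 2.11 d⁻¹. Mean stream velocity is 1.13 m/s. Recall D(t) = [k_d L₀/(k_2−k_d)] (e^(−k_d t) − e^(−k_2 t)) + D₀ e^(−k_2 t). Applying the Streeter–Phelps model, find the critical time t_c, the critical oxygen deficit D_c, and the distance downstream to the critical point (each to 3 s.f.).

t_c = [1/(k_2−k_d)] ln[(k_2/k_d)(1 − D₀(k_2−k_d)/(k_d L₀))]
= [1/(2.11−0.192)] ln[(2.11/0.192)(1 − 0.998×1.918/(0.192×14.2))]
= (1/1.918) ln[10.99 × 0.2979] = 0.5214 × ln(3.274) = 0.5214 × 1.186 = 0.6184 d.
L(t_c) = L₀ e^(−k_d t_c) = 14.2 × 0.8881 = 12.61 mg/L, and at the critical point k_2 D_c = k_d L, so D_c = (0.192/2.11) × 12.61 = 1.147 mg/L.
x_c = v t_c = 1.13 m/s × 0.6184 d × 86400 s/d = 60370 m ≈ 60.4 km.

t_c ≈ 0.618 d; D_c ≈ 1.15 mg/L; x_c ≈ 60.4 km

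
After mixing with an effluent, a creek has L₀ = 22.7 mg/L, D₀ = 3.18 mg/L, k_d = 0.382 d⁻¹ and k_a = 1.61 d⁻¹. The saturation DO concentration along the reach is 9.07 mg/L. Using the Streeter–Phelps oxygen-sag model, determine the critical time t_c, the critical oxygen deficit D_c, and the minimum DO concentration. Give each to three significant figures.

At the critical point dD/dt = 0, so k_d L₀ e^(−k_d t) = k_a D. Substituting D(t) from the Streeter–Phelps equation and solving for t gives
t_c = ln[(k_a/k_d)(1 − D₀(k_a−k_d)/(k_d L₀))] / (k_a−k_d).
Here k_a−k_d = 1.228 d⁻¹ and 1 − D₀(k_a−k_d)/(k_d L₀) = 1 − 3.18×1.228/(0.382×22.7) = 0.5497, so
t_c = ln(4.215 × 0.5497) / 1.228 = 0.8401 / 1.228 = 0.6841 d.
D_c = (k_d/k_a) L₀ e^(−k_d t_c) = (0.382/1.61) × 22.7 × e^(−0.382×0.6841) = 0.2373 × 22.7 × 0.7700 = 4.147 mg/L.
Minimum DO = C_s − D_c = 9.07 − 4.147 = 4.923 mg/L.

t_c ≈ 0.684 d; D_c ≈ 4.15 mg/L; min DO ≈ 4.92 mg/L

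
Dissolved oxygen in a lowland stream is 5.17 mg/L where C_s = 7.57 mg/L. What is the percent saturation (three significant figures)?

% saturation = C/C_s × 100 = 5.17/7.57 × 100 = 68.3 %.

68.3 % saturation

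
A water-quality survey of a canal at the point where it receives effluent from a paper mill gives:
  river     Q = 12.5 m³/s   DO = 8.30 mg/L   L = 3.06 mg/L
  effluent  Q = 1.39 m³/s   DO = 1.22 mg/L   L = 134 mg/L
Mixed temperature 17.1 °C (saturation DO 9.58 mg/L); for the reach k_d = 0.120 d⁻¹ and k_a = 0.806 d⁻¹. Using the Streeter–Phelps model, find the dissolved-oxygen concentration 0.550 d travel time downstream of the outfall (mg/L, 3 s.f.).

DO ≈ 7.47 mg/L

Mixed DO = (12.5×8.30 + 1.39×1.22)/(12.5+1.39) = 105.4/13.89 = 7.591 mg/L.
Mixed L₀ = (12.5×3.06 + 1.39×134)/(13.89) = 224.5/13.89 = 16.16 mg/L.
Initial deficit D₀ = C_s − DO₀ = 9.58 − 7.591 = 1.989 mg/L.
D(0.550) = [0.120×16.16/(0.806−0.120)](e^(−0.120×0.550) − e^(−0.806×0.550)) + 1.989 e^(−0.806×0.550)
= 2.827 × (0.9361 − 0.6419) + 1.989 × 0.6419 = 2.108 mg/L.
DO = 9.58 − 2.108 = 7.472 mg/L.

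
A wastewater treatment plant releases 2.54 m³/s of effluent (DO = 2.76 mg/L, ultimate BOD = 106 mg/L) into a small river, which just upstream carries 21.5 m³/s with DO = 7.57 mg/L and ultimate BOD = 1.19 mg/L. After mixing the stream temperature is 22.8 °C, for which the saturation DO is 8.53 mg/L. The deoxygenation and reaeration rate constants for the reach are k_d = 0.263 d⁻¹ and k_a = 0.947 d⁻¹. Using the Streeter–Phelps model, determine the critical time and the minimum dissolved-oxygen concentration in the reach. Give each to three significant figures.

Mixed DO = (21.5×7.57 + 2.54×2.76)/(21.5+2.54) = 169.8/24.04 = 7.062 mg/L.
Mixed L₀ = (21.5×1.19 + 2.54×106)/(24.04) = 294.8/24.04 = 12.26 mg/L.
Initial deficit D₀ = C_s − DO₀ = 8.53 − 7.062 = 1.468 mg/L.
t_c = (1/0.6840) ln[(0.947/0.263)(1 − 1.468×0.6840/(0.263×12.26))] = 1.462 × ln(2.480) = 1.328 d.
D_c = (0.263/0.947) × 12.26 × e^(−0.263×1.328) = 0.2777 × 12.26 × 0.7053 = 2.402 mg/L.
Minimum DO = 8.53 − 2.402 = 6.128 mg/L.

t_c ≈ 1.33 d; minimum DO ≈ 6.13 mg/L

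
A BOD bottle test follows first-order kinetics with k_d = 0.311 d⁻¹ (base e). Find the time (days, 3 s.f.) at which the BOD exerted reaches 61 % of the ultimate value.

t ≈ 3.03 d

y/L₀ = 1 − e^(−k_d t) = 0.61 ⇒ e^(−k_d t) = 0.390
t = −ln(0.390) / 0.311 = 0.9416 / 0.311 = 3.028 d.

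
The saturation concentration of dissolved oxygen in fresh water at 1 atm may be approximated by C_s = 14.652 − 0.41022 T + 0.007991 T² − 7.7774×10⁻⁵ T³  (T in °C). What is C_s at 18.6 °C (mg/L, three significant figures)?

C_s = 14.652 − 0.41022×18.6 + 0.007991×18.6² − 7.7774×10⁻⁵×18.6³ = 9.286 mg/L.

C_s ≈ 9.29 mg/L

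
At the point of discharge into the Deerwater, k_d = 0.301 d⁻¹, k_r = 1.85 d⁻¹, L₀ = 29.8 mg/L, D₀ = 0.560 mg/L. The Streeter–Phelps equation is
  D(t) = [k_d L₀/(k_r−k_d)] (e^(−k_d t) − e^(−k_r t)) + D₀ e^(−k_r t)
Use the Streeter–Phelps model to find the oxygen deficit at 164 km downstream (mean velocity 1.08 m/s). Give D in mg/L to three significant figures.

D ≈ 3.21 mg/L

Travel time t = x/v = 164 km / (1.08 m/s) = 164000 m / 1.08 m/s = 151900 s = 1.758 d.
k_d L₀/(k_r−k_d) = 0.301×29.8/(1.85−0.301) = 8.970/1.549 = 5.791 mg/L.
e^(−k_d t) = e^(−0.301×1.758) = 0.5892; e^(−k_r t) = e^(−1.85×1.758) = 0.03872.
D = 5.791 × (0.5892 − 0.03872) + 0.560 × 0.03872 = 3.188 + 0.02168 = 3.209 mg/L.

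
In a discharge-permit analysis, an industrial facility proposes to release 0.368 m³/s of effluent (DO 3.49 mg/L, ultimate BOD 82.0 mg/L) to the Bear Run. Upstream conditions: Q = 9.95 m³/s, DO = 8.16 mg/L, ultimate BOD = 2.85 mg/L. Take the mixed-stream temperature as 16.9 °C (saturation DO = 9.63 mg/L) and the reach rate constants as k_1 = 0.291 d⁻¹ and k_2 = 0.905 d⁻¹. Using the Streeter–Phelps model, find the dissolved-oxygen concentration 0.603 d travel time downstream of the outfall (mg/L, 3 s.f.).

DO ≈ 7.98 mg/L

Mixed DO = (9.95×8.16 + 0.368×3.49)/(9.95+0.368) = 82.48/10.32 = 7.993 mg/L.
Mixed L₀ = (9.95×2.85 + 0.368×82.0)/(10.32) = 58.53/10.32 = 5.673 mg/L.
Initial deficit D₀ = C_s − DO₀ = 9.63 − 7.993 = 1.637 mg/L.
D(0.603) = [0.291×5.673/(0.905−0.291)](e^(−0.291×0.603) − e^(−0.905×0.603)) + 1.637 e^(−0.905×0.603)
= 2.689 × (0.8391 − 0.5794) + 1.637 × 0.5794 = 1.646 mg/L.
DO = 9.63 − 1.646 = 7.984 mg/L.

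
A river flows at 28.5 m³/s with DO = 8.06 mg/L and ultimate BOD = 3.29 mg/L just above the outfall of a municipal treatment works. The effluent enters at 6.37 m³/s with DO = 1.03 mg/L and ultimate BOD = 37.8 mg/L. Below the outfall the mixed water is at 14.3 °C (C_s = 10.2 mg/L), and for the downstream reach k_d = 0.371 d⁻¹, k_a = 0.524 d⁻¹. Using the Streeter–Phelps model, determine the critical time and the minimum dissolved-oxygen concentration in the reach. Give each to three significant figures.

Mixed DO = (28.5×8.06 + 6.37×1.03)/(28.5+6.37) = 236.3/34.87 = 6.776 mg/L.
Mixed L₀ = (28.5×3.29 + 6.37×37.8)/(34.87) = 334.6/34.87 = 9.594 mg/L.
Initial deficit D₀ = C_s − DO₀ = 10.2 − 6.776 = 3.424 mg/L.
t_c = (1/0.1530) ln[(0.524/0.371)(1 − 3.424×0.1530/(0.371×9.594))] = 6.536 × ln(1.205) = 1.216 d.
D_c = (0.371/0.524) × 9.594 × e^(−0.371×1.216) = 0.7080 × 9.594 × 0.6369 = 4.326 mg/L.
Minimum DO = 10.2 − 4.326 = 5.874 mg/L.

t_c ≈ 1.22 d; minimum DO ≈ 5.87 mg/L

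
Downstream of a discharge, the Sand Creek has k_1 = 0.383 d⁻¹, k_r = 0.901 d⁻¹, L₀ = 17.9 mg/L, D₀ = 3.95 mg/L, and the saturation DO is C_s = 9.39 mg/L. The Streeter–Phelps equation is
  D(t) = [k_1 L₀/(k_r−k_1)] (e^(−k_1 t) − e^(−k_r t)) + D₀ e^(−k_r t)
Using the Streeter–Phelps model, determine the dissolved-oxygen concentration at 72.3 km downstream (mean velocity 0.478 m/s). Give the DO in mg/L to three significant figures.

Travel time t = x/v = 72.3 km / (0.478 m/s) = 72300 m / 0.478 m/s = 151300 s = 1.751 d.
k_1 L₀/(k_r−k_1) = 0.383×17.9/(0.901−0.383) = 6.856/0.5180 = 13.23 mg/L.
e^(−k_1 t) = e^(−0.383×1.751) = 0.5115; e^(−k_r t) = e^(−0.901×1.751) = 0.2065.
D = 13.23 × (0.5115 − 0.2065) + 3.95 × 0.2065 = 4.036 + 0.8158 = 4.851 mg/L.
DO = C_s − D = 9.39 − 4.851 = 4.539 mg/L.

DO ≈ 4.54 mg/L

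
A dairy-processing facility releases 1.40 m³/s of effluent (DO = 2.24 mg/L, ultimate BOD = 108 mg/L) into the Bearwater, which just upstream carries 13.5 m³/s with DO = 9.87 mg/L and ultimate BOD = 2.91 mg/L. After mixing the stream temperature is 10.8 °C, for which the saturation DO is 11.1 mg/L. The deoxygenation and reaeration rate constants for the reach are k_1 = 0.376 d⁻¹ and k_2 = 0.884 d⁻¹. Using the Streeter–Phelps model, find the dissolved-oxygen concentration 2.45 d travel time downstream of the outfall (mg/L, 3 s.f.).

DO ≈ 8.20 mg/L

Mixed DO = (13.5×9.87 + 1.40×2.24)/(13.5+1.40) = 136.4/14.90 = 9.153 mg/L.
Mixed L₀ = (13.5×2.91 + 1.40×108)/(14.90) = 190.5/14.90 = 12.78 mg/L.
Initial deficit D₀ = C_s − DO₀ = 11.1 − 9.153 = 1.947 mg/L.
D(2.45) = [0.376×12.78/(0.884−0.376)](e^(−0.376×2.45) − e^(−0.884×2.45)) + 1.947 e^(−0.884×2.45)
= 9.462 × (0.3980 − 0.1147) + 1.947 × 0.1147 = 2.905 mg/L.
DO = 11.1 − 2.905 = 8.195 mg/L.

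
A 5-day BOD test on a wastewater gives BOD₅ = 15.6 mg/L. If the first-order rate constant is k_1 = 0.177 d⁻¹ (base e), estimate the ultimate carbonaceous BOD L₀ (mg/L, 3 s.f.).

BOD₅ = L₀(1 − e^(−5k_1)) ⇒ L₀ = BOD₅ / (1 − e^(−5×0.177))
= 15.6 / (1 − 0.4127) = 15.6 / 0.5873 = 26.56 mg/L.

L₀ ≈ 26.6 mg/L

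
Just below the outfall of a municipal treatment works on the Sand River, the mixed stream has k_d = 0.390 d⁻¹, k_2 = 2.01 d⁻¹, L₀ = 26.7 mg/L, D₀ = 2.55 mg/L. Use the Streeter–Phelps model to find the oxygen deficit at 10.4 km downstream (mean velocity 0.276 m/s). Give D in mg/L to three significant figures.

Travel time t = x/v = 10.4 km / (0.276 m/s) = 10400 m / 0.276 m/s = 37680 s = 0.4361 d.
k_d L₀/(k_2−k_d) = 0.390×26.7/(2.01−0.390) = 10.41/1.620 = 6.428 mg/L.
e^(−k_d t) = e^(−0.390×0.4361) = 0.8436; e^(−k_2 t) = e^(−2.01×0.4361) = 0.4162.
D = 6.428 × (0.8436 − 0.4162) + 2.55 × 0.4162 = 2.747 + 1.061 = 3.809 mg/L.

D ≈ 3.81 mg/L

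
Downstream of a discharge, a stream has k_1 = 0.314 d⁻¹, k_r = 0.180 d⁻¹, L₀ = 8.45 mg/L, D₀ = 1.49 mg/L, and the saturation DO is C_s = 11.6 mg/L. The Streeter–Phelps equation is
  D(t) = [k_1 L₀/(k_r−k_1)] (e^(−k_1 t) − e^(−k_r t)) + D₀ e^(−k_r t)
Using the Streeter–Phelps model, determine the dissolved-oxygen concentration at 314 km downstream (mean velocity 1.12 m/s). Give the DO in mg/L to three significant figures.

DO ≈ 6.88 mg/L

Travel time t = x/v = 314 km / (1.12 m/s) = 314000 m / 1.12 m/s = 280400 s = 3.245 d.
k_1 L₀/(k_r−k_1) = 0.314×8.45/(0.180−0.314) = 2.653/-0.1340 = -19.80 mg/L.
e^(−k_1 t) = e^(−0.314×3.245) = 0.3610; e^(−k_r t) = e^(−0.180×3.245) = 0.5576.
D = -19.80 × (0.3610 − 0.5576) + 1.49 × 0.5576 = 3.893 + 0.8309 = 4.724 mg/L.
DO = C_s − D = 11.6 − 4.724 = 6.876 mg/L.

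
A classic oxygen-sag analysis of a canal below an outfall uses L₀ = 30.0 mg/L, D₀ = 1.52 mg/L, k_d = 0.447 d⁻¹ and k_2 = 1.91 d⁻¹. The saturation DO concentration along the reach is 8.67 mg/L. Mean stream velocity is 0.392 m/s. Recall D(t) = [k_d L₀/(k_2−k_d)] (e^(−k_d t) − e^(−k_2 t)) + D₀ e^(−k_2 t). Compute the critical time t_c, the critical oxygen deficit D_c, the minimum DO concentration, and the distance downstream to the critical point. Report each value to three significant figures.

t_c ≈ 0.869 d; D_c ≈ 4.76 mg/L; min DO ≈ 3.91 mg/L; x_c ≈ 29.4 km

t_c = [1/(k_2−k_d)] ln[(k_2/k_d)(1 − D₀(k_2−k_d)/(k_d L₀))]
= [1/(1.91−0.447)] ln[(1.91/0.447)(1 − 1.52×1.463/(0.447×30.0))]
= (1/1.463) ln[4.273 × 0.8342] = 0.6835 × ln(3.564) = 0.6835 × 1.271 = 0.8688 d.
D_c = (k_d/k_2) L₀ e^(−k_d t_c) = (0.447/1.91) × 30.0 × e^(−0.447×0.8688) = 0.2340 × 30.0 × 0.6782 = 4.762 mg/L.
Minimum DO = C_s − D_c = 8.67 − 4.762 = 3.908 mg/L.
x_c = v t_c = 0.392 m/s × 0.8688 d × 86400 s/d = 29420 m ≈ 29.4 km.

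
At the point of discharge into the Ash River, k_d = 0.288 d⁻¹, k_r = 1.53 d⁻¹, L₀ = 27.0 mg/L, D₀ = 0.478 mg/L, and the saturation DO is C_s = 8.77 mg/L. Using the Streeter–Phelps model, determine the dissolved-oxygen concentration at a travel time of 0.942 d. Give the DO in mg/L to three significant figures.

DO ≈ 5.37 mg/L

k_d L₀/(k_r−k_d) = 0.288×27.0/(1.53−0.288) = 7.776/1.242 = 6.261 mg/L.
e^(−k_d t) = e^(−0.288×0.9420) = 0.7624; e^(−k_r t) = e^(−1.53×0.9420) = 0.2366.
D = 6.261 × (0.7624 − 0.2366) + 0.478 × 0.2366 = 3.292 + 0.1131 = 3.405 mg/L.
DO = C_s − D = 8.77 − 3.405 = 5.365 mg/L.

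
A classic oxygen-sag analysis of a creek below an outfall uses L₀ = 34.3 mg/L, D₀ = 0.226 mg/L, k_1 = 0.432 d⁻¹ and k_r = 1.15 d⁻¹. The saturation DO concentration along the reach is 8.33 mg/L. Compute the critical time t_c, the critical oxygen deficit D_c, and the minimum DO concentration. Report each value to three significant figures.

t_c ≈ 1.35 d; D_c ≈ 7.20 mg/L; min DO ≈ 1.13 mg/L

With k_r/k_1 = 2.662 and 1 − D₀(k_r−k_1)/(k_1 L₀) = 0.9890,
t_c = ln(2.662 × 0.9890) / (1.15 − 0.432) = ln(2.633) / 0.7180 = 0.9681/0.7180 = 1.348 d.
D_c = (k_1/k_r) L₀ e^(−k_1 t_c) = (0.432/1.15) × 34.3 × e^(−0.432×1.348) = 0.3757 × 34.3 × 0.5585 = 7.196 mg/L.
Minimum DO = C_s − D_c = 8.33 − 7.196 = 1.134 mg/L.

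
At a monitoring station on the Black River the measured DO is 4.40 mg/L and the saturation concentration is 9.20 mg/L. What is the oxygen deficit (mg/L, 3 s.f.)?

D = C_s − C = 9.20 − 4.40 = 4.80 mg/L.

D ≈ 4.80 mg/L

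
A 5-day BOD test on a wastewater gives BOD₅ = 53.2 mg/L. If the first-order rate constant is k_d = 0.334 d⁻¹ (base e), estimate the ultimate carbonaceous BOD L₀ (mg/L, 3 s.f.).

L₀ ≈ 65.5 mg/L

BOD₅ = L₀(1 − e^(−5k_d)) ⇒ L₀ = BOD₅ / (1 − e^(−5×0.334))
= 53.2 / (1 − 0.1882) = 53.2 / 0.8118 = 65.54 mg/L.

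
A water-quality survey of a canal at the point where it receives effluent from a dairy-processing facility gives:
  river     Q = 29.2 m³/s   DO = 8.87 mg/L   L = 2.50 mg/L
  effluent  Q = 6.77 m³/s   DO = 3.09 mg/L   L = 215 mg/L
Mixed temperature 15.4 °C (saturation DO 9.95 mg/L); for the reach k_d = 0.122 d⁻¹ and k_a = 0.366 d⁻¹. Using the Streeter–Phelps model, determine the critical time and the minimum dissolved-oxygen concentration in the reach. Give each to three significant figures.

Mixed DO = (29.2×8.87 + 6.77×3.09)/(29.2+6.77) = 279.9/35.97 = 7.782 mg/L.
Mixed L₀ = (29.2×2.50 + 6.77×215)/(35.97) = 1529/35.97 = 42.50 mg/L.
Initial deficit D₀ = C_s − DO₀ = 9.95 − 7.782 = 2.168 mg/L.
t_c = (1/0.2440) ln[(0.366/0.122)(1 − 2.168×0.2440/(0.122×42.50))] = 4.098 × ln(2.694) = 4.061 d.
D_c = (0.122/0.366) × 42.50 × e^(−0.122×4.061) = 0.3333 × 42.50 × 0.6093 = 8.630 mg/L.
Minimum DO = 9.95 − 8.630 = 1.320 mg/L.

t_c ≈ 4.06 d; minimum DO ≈ 1.32 mg/L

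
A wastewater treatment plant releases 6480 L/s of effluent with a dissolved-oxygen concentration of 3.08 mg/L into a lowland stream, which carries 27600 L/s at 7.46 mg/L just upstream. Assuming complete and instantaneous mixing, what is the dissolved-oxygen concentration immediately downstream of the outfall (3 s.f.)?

Flow-weighted mixing: C = (Q_r C_r + Q_w C_w)/(Q_r + Q_w)
= (27600×7.46 + 6480×3.08)/(27600 + 6480) = 225900/34080 = 6.627 mg/L.

6.63 mg/L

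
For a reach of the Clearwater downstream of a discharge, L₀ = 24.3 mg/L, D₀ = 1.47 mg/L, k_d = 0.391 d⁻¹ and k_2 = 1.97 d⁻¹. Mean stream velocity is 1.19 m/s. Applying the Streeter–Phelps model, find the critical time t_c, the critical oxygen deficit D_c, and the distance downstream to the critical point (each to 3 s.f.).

t_c ≈ 0.847 d; D_c ≈ 3.46 mg/L; x_c ≈ 87.1 km

t_c = [1/(k_2−k_d)] ln[(k_2/k_d)(1 − D₀(k_2−k_d)/(k_d L₀))]
= [1/(1.97−0.391)] ln[(1.97/0.391)(1 − 1.47×1.579/(0.391×24.3))]
= (1/1.579) ln[5.038 × 0.7557] = 0.6333 × ln(3.808) = 0.6333 × 1.337 = 0.8467 d.
L(t_c) = L₀ e^(−k_d t_c) = 24.3 × 0.7182 = 17.45 mg/L, and at the critical point k_2 D_c = k_d L, so D_c = (0.391/1.97) × 17.45 = 3.464 mg/L.
x_c = v t_c = 1.19 m/s × 0.8467 d × 86400 s/d = 87060 m ≈ 87.1 km.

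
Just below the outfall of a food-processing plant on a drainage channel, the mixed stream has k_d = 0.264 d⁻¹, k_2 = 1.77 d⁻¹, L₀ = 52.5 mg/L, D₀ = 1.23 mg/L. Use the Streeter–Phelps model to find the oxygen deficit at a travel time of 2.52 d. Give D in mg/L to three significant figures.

D ≈ 4.64 mg/L

k_d L₀/(k_2−k_d) = 0.264×52.5/(1.77−0.264) = 13.86/1.506 = 9.203 mg/L.
e^(−k_d t) = e^(−0.264×2.520) = 0.5141; e^(−k_2 t) = e^(−1.77×2.520) = 0.01156.
D = 9.203 × (0.5141 − 0.01156) + 1.23 × 0.01156 = 4.625 + 0.01422 = 4.639 mg/L.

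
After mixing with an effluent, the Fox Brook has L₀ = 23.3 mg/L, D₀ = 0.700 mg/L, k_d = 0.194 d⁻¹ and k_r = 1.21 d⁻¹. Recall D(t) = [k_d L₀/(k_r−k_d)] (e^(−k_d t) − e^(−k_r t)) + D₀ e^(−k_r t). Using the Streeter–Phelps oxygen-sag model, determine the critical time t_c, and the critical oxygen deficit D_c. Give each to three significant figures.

t_c ≈ 1.63 d; D_c ≈ 2.72 mg/L

t_c = [1/(k_r−k_d)] ln[(k_r/k_d)(1 − D₀(k_r−k_d)/(k_d L₀))]
= [1/(1.21−0.194)] ln[(1.21/0.194)(1 − 0.700×1.016/(0.194×23.3))]
= (1/1.016) ln[6.237 × 0.8427] = 0.9843 × ln(5.256) = 0.9843 × 1.659 = 1.633 d.
L(t_c) = L₀ e^(−k_d t_c) = 23.3 × 0.7284 = 16.97 mg/L, and at the critical point k_r D_c = k_d L, so D_c = (0.194/1.21) × 16.97 = 2.721 mg/L.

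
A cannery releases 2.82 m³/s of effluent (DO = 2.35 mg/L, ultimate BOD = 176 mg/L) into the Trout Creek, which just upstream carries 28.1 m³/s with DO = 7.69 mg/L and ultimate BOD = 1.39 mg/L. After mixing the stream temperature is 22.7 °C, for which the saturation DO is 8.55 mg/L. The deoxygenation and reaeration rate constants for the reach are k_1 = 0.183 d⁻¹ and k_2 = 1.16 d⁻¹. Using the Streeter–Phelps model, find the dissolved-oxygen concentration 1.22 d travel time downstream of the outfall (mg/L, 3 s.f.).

DO ≈ 6.42 mg/L

Mixed DO = (28.1×7.69 + 2.82×2.35)/(28.1+2.82) = 222.7/30.92 = 7.203 mg/L.
Mixed L₀ = (28.1×1.39 + 2.82×176)/(30.92) = 535.4/30.92 = 17.31 mg/L.
Initial deficit D₀ = C_s − DO₀ = 8.55 − 7.203 = 1.347 mg/L.
D(1.22) = [0.183×17.31/(1.16−0.183)](e^(−0.183×1.22) − e^(−1.16×1.22)) + 1.347 e^(−1.16×1.22)
= 3.243 × (0.7999 − 0.2429) + 1.347 × 0.2429 = 2.134 mg/L.
DO = 8.55 − 2.134 = 6.416 mg/L.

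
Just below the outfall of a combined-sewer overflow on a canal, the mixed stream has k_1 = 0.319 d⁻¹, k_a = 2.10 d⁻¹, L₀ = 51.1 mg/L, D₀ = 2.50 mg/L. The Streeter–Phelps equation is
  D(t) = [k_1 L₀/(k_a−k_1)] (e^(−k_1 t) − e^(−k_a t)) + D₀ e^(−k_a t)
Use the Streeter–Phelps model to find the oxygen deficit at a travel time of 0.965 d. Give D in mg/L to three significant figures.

D ≈ 5.85 mg/L

k_1 L₀/(k_a−k_1) = 0.319×51.1/(2.10−0.319) = 16.30/1.781 = 9.153 mg/L.
e^(−k_1 t) = e^(−0.319×0.9650) = 0.7350; e^(−k_a t) = e^(−2.10×0.9650) = 0.1318.
D = 9.153 × (0.7350 − 0.1318) + 2.50 × 0.1318 = 5.521 + 0.3295 = 5.851 mg/L.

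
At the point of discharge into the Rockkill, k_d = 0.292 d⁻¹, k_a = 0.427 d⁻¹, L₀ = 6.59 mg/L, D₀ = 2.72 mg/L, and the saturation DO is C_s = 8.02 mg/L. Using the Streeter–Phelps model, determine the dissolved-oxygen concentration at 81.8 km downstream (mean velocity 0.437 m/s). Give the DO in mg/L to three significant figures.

DO ≈ 5.02 mg/L

Travel time t = x/v = 81.8 km / (0.437 m/s) = 81800 m / 0.437 m/s = 187200 s = 2.166 d.
k_d L₀/(k_a−k_d) = 0.292×6.59/(0.427−0.292) = 1.924/0.1350 = 14.25 mg/L.
e^(−k_d t) = e^(−0.292×2.166) = 0.5312; e^(−k_a t) = e^(−0.427×2.166) = 0.3965.
D = 14.25 × (0.5312 − 0.3965) + 2.72 × 0.3965 = 1.920 + 1.078 = 2.999 mg/L.
DO = C_s − D = 8.02 − 2.999 = 5.021 mg/L.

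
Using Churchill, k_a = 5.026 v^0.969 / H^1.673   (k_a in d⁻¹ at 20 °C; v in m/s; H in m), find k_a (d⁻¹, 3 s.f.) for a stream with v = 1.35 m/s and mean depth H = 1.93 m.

k_a = 5.026 × 1.35^0.969 / 1.93^1.673 = 5.026 × 1.337 / 3.004 = 2.238 d⁻¹.

k_a ≈ 2.24 d⁻¹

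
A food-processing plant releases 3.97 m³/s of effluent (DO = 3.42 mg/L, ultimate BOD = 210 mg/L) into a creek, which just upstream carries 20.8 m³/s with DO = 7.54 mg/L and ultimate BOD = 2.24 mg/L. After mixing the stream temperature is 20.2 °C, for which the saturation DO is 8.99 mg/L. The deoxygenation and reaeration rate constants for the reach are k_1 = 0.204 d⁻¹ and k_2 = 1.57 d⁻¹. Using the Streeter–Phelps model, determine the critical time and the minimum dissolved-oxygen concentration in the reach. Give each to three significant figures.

Mixed DO = (20.8×7.54 + 3.97×3.42)/(20.8+3.97) = 170.4/24.77 = 6.880 mg/L.
Mixed L₀ = (20.8×2.24 + 3.97×210)/(24.77) = 880.3/24.77 = 35.54 mg/L.
Initial deficit D₀ = C_s − DO₀ = 8.99 − 6.880 = 2.110 mg/L.
t_c = (1/1.366) ln[(1.57/0.204)(1 − 2.110×1.366/(0.204×35.54))] = 0.7321 × ln(4.636) = 1.123 d.
D_c = (0.204/1.57) × 35.54 × e^(−0.204×1.123) = 0.1299 × 35.54 × 0.7953 = 3.672 mg/L.
Minimum DO = 8.99 − 3.672 = 5.318 mg/L.

t_c ≈ 1.12 d; minimum DO ≈ 5.32 mg/L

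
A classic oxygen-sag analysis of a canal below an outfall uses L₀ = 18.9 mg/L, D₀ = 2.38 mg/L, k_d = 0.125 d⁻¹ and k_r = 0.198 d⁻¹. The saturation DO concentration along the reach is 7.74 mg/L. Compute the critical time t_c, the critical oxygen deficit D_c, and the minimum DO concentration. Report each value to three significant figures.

t_c ≈ 5.25 d; D_c ≈ 6.19 mg/L; min DO ≈ 1.55 mg/L

t_c = [1/(k_r−k_d)] ln[(k_r/k_d)(1 − D₀(k_r−k_d)/(k_d L₀))]
= [1/(0.198−0.125)] ln[(0.198/0.125)(1 − 2.38×0.07300/(0.125×18.9))]
= (1/0.07300) ln[1.584 × 0.9265] = 13.70 × ln(1.468) = 13.70 × 0.3836 = 5.254 d.
L(t_c) = L₀ e^(−k_d t_c) = 18.9 × 0.5185 = 9.800 mg/L, and at the critical point k_r D_c = k_d L, so D_c = (0.125/0.198) × 9.800 = 6.187 mg/L.
Minimum DO = C_s − D_c = 7.74 − 6.187 = 1.553 mg/L.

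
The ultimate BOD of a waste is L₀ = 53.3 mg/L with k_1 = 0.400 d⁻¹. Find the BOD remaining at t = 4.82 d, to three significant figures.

L_t = L₀ e^(−k_1 t) = 53.3 × e^(−0.400×4.82) = 53.3 × 0.1454 = 7.752 mg/L.

L ≈ 7.75 mg/L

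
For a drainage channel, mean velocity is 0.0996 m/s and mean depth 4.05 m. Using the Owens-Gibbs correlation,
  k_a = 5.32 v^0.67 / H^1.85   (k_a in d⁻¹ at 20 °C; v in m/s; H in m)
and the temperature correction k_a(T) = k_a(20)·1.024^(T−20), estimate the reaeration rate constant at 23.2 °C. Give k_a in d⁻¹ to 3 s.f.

k_a(20) = 5.32 × 0.0996^0.67 / 4.05^1.85 = 5.32 × 0.2132 / 13.30 = 0.08530 d⁻¹.
k_a(23.2) = 0.08530 × 1.024^(23.2−20) = 0.08530 × 1.079 = 0.09203 d⁻¹.

k_a ≈ 0.0920 d⁻¹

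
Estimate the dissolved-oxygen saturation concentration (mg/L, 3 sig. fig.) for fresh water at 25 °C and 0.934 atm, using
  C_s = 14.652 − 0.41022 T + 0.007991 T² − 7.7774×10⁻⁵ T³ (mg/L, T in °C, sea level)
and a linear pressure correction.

C_s ≈ 7.64 mg/L

At sea level: C_s = 14.652 − 0.41022×25 + 0.007991×25² − 7.7774×10⁻⁵×25³ = 8.176 mg/L.
Pressure correction: C_s' = 8.176 × 0.934 = 7.636 mg/L.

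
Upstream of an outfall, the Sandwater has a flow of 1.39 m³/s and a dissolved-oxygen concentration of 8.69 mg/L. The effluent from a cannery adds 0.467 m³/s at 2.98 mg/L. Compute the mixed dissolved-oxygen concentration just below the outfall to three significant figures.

7.25 mg/L

Flow-weighted mixing: C = (Q_r C_r + Q_w C_w)/(Q_r + Q_w)
= (1.39×8.69 + 0.467×2.98)/(1.39 + 0.467) = 13.47/1.857 = 7.254 mg/L.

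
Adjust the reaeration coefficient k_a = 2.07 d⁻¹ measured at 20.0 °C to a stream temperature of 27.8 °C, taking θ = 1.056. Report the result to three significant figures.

k_a(T₂) = k_a(T₁) · θ^(T₂−T₁) = 2.07 × 1.056^(27.8−20.0)
= 2.07 × 1.056^7.80 = 2.07 × 1.530 = 3.166 d⁻¹.

k_a ≈ 3.17 d⁻¹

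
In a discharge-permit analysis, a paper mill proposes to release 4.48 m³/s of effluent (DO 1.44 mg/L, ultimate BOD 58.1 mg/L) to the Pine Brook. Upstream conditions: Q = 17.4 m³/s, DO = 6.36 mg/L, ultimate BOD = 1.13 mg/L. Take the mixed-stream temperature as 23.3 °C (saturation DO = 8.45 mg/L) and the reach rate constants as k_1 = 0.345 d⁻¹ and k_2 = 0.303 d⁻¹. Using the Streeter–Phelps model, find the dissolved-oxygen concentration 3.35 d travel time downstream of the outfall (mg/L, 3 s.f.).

DO ≈ 2.33 mg/L

Mixed DO = (17.4×6.36 + 4.48×1.44)/(17.4+4.48) = 117.1/21.88 = 5.353 mg/L.
Mixed L₀ = (17.4×1.13 + 4.48×58.1)/(21.88) = 279.9/21.88 = 12.79 mg/L.
Initial deficit D₀ = C_s − DO₀ = 8.45 − 5.353 = 3.097 mg/L.
D(3.35) = [0.345×12.79/(0.303−0.345)](e^(−0.345×3.35) − e^(−0.303×3.35)) + 3.097 e^(−0.303×3.35)
= -105.1 × (0.3148 − 0.3624) + 3.097 × 0.3624 = 6.121 mg/L.
DO = 8.45 − 6.121 = 2.329 mg/L.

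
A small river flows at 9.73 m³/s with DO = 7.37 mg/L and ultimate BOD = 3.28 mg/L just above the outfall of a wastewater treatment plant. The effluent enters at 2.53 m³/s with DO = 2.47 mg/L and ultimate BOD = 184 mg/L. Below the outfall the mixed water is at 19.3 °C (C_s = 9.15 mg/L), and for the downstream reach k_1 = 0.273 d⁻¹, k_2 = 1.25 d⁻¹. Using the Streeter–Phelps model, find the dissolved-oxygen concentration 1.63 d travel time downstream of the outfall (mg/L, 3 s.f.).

Mixed DO = (9.73×7.37 + 2.53×2.47)/(9.73+2.53) = 77.96/12.26 = 6.359 mg/L.
Mixed L₀ = (9.73×3.28 + 2.53×184)/(12.26) = 497.4/12.26 = 40.57 mg/L.
Initial deficit D₀ = C_s − DO₀ = 9.15 − 6.359 = 2.791 mg/L.
D(1.63) = [0.273×40.57/(1.25−0.273)](e^(−0.273×1.63) − e^(−1.25×1.63)) + 2.791 e^(−1.25×1.63)
= 11.34 × (0.6408 − 0.1304) + 2.791 × 0.1304 = 6.151 mg/L.
DO = 9.15 − 6.151 = 2.999 mg/L.

DO ≈ 3.00 mg/L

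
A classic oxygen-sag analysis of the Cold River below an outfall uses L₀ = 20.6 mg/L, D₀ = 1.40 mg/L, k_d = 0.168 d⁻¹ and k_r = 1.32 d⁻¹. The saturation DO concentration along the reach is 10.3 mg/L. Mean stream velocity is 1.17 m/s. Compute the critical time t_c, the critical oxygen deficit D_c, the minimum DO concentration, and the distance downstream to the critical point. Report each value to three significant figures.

At the critical point dD/dt = 0, so k_d L₀ e^(−k_d t) = k_r D. Substituting D(t) from the Streeter–Phelps equation and solving for t gives
t_c = ln[(k_r/k_d)(1 − D₀(k_r−k_d)/(k_d L₀))] / (k_r−k_d).
Here k_r−k_d = 1.152 d⁻¹ and 1 − D₀(k_r−k_d)/(k_d L₀) = 1 − 1.40×1.152/(0.168×20.6) = 0.5340, so
t_c = ln(7.857 × 0.5340) / 1.152 = 1.434 / 1.152 = 1.245 d.
D_c = (k_d/k_r) L₀ e^(−k_d t_c) = (0.168/1.32) × 20.6 × e^(−0.168×1.245) = 0.1273 × 20.6 × 0.8113 = 2.127 mg/L.
Minimum DO = C_s − D_c = 10.3 − 2.127 = 8.173 mg/L.
x_c = v t_c = 1.17 m/s × 1.245 d × 86400 s/d = 125800 m ≈ 126 km.

t_c ≈ 1.24 d; D_c ≈ 2.13 mg/L; min DO ≈ 8.17 mg/L; x_c ≈ 126 km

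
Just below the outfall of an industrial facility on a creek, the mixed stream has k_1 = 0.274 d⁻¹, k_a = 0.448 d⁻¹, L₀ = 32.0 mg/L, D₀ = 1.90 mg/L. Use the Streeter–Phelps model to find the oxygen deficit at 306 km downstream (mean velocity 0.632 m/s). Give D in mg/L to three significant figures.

Travel time t = x/v = 306 km / (0.632 m/s) = 306000 m / 0.632 m/s = 484200 s = 5.604 d.
k_1 L₀/(k_a−k_1) = 0.274×32.0/(0.448−0.274) = 8.768/0.1740 = 50.39 mg/L.
e^(−k_1 t) = e^(−0.274×5.604) = 0.2154; e^(−k_a t) = e^(−0.448×5.604) = 0.08122.
D = 50.39 × (0.2154 − 0.08122) + 1.90 × 0.08122 = 6.759 + 0.1543 = 6.913 mg/L.

D ≈ 6.91 mg/L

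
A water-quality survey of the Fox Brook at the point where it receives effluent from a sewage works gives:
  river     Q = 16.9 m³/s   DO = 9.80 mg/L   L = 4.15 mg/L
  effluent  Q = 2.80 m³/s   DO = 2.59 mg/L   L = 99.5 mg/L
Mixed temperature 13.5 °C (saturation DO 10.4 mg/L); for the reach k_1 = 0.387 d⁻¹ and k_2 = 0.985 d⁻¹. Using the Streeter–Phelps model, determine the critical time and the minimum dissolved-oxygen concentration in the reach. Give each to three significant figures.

t_c ≈ 1.31 d; minimum DO ≈ 6.21 mg/L

Mixed DO = (16.9×9.80 + 2.80×2.59)/(16.9+2.80) = 172.9/19.70 = 8.775 mg/L.
Mixed L₀ = (16.9×4.15 + 2.80×99.5)/(19.70) = 348.7/19.70 = 17.70 mg/L.
Initial deficit D₀ = C_s − DO₀ = 10.4 − 8.775 = 1.625 mg/L.
t_c = (1/0.5980) ln[(0.985/0.387)(1 − 1.625×0.5980/(0.387×17.70))] = 1.672 × ln(2.184) = 1.306 d.
D_c = (0.387/0.985) × 17.70 × e^(−0.387×1.306) = 0.3929 × 17.70 × 0.6031 = 4.195 mg/L.
Minimum DO = 10.4 − 4.195 = 6.205 mg/L.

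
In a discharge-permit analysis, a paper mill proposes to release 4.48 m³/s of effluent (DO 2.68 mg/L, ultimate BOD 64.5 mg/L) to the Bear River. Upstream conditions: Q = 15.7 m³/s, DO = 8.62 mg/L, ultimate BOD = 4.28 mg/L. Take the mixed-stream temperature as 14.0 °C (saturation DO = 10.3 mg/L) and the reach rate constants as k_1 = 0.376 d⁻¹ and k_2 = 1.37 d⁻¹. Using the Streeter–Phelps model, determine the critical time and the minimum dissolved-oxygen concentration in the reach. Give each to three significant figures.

Mixed DO = (15.7×8.62 + 4.48×2.68)/(15.7+4.48) = 147.3/20.18 = 7.301 mg/L.
Mixed L₀ = (15.7×4.28 + 4.48×64.5)/(20.18) = 356.2/20.18 = 17.65 mg/L.
Initial deficit D₀ = C_s − DO₀ = 10.3 − 7.301 = 2.999 mg/L.
t_c = (1/0.9940) ln[(1.37/0.376)(1 − 2.999×0.9940/(0.376×17.65))] = 1.006 × ln(2.007) = 0.7009 d.
D_c = (0.376/1.37) × 17.65 × e^(−0.376×0.7009) = 0.2745 × 17.65 × 0.7683 = 3.722 mg/L.
Minimum DO = 10.3 − 3.722 = 6.578 mg/L.

t_c ≈ 0.701 d; minimum DO ≈ 6.58 mg/L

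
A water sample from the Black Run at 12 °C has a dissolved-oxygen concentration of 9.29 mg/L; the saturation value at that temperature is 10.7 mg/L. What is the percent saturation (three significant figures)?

% saturation = C/C_s × 100 = 9.29/10.7 × 100 = 86.8 %.

86.8 % saturation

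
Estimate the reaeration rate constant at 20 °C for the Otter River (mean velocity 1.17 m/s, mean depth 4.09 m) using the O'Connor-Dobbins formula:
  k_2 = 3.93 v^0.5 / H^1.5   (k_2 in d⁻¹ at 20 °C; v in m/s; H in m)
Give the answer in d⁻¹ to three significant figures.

k_2 = 3.93 × 1.17^0.5 / 4.09^1.5 = 3.93 × 1.082 / 8.272 = 0.5139 d⁻¹.

k_2 ≈ 0.514 d⁻¹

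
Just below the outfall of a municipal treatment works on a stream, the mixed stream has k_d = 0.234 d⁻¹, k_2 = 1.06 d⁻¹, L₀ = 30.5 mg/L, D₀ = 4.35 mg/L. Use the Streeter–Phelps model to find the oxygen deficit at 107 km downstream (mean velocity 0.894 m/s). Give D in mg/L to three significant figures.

Travel time t = x/v = 107 km / (0.894 m/s) = 107000 m / 0.894 m/s = 119700 s = 1.385 d.
k_d L₀/(k_2−k_d) = 0.234×30.5/(1.06−0.234) = 7.137/0.8260 = 8.640 mg/L.
e^(−k_d t) = e^(−0.234×1.385) = 0.7231; e^(−k_2 t) = e^(−1.06×1.385) = 0.2303.
D = 8.640 × (0.7231 − 0.2303) + 4.35 × 0.2303 = 4.258 + 1.002 = 5.260 mg/L.

D ≈ 5.26 mg/L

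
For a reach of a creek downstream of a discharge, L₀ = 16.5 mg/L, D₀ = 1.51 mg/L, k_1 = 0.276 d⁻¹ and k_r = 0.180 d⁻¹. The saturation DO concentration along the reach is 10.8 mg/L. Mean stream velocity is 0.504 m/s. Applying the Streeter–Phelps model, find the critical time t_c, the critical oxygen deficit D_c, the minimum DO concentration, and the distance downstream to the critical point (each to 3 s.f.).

At the critical point dD/dt = 0, so k_1 L₀ e^(−k_1 t) = k_r D. Substituting D(t) from the Streeter–Phelps equation and solving for t gives
t_c = ln[(k_r/k_1)(1 − D₀(k_r−k_1)/(k_1 L₀))] / (k_r−k_1).
Here k_r−k_1 = -0.09600 d⁻¹ and 1 − D₀(k_r−k_1)/(k_1 L₀) = 1 − 1.51×-0.09600/(0.276×16.5) = 1.032, so
t_c = ln(0.6522 × 1.032) / -0.09600 = -0.3961 / -0.09600 = 4.126 d.
D_c = (k_1/k_r) L₀ e^(−k_1 t_c) = (0.276/0.180) × 16.5 × e^(−0.276×4.126) = 1.533 × 16.5 × 0.3202 = 8.101 mg/L.
Minimum DO = C_s − D_c = 10.8 − 8.101 = 2.699 mg/L.
x_c = v t_c = 0.504 m/s × 4.126 d × 86400 s/d = 179700 m ≈ 180 km.

t_c ≈ 4.13 d; D_c ≈ 8.10 mg/L; min DO ≈ 2.70 mg/L; x_c ≈ 180 km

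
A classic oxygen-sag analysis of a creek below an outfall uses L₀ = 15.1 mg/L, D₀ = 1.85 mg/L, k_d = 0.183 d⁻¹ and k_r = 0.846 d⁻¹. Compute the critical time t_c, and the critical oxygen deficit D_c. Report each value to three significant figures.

At the critical point dD/dt = 0, so k_d L₀ e^(−k_d t) = k_r D. Substituting D(t) from the Streeter–Phelps equation and solving for t gives
t_c = ln[(k_r/k_d)(1 − D₀(k_r−k_d)/(k_d L₀))] / (k_r−k_d).
Here k_r−k_d = 0.6630 d⁻¹ and 1 − D₀(k_r−k_d)/(k_d L₀) = 1 − 1.85×0.6630/(0.183×15.1) = 0.5561, so
t_c = ln(4.623 × 0.5561) / 0.6630 = 0.9443 / 0.6630 = 1.424 d.
D_c = (k_d/k_r) L₀ e^(−k_d t_c) = (0.183/0.846) × 15.1 × e^(−0.183×1.424) = 0.2163 × 15.1 × 0.7706 = 2.517 mg/L.

t_c ≈ 1.42 d; D_c ≈ 2.52 mg/L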